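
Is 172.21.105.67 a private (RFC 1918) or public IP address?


RFC 1918 private ranges:
  10.0.0.0/8 (10.0.0.0 - 10.255.255.255)
  172.16.0.0/12 (172.16.0.0 - 172.31.255.255)
  192.168.0.0/16 (192.168.0.0 - 192.168.255.255)
Private (in 172.16.0.0/12)


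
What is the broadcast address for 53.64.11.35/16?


Network: 53.64.0.0/16
Host bits = 16
Set all host bits to 1:
Broadcast: 53.64.255.255


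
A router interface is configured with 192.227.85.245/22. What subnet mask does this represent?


/22 means 22 network bits, 10 host bits
Binary: 11111111111111111111110000000000
Mask: 255.255.252.0


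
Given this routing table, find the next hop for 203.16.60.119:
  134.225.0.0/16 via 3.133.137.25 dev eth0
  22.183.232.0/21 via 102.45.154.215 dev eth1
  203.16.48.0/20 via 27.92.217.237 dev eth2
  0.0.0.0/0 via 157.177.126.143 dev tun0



Longest prefix match for 203.16.60.119:
  /16 134.225.0.0: no
  /21 22.183.232.0: no
  /20 203.16.48.0: MATCH
  /0 0.0.0.0: MATCH
Selected: next-hop 27.92.217.237 via eth2 (matched /20)


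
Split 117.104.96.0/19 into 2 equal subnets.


New prefix = 19 + 1 = 20
Each subnet has 4096 addresses
  117.104.96.0/20
  117.104.112.0/20
Subnets: 117.104.96.0/20, 117.104.112.0/20


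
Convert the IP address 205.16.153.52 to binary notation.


205 = 11001101
16 = 00010000
153 = 10011001
52 = 00110100
Binary: 11001101.00010000.10011001.00110100


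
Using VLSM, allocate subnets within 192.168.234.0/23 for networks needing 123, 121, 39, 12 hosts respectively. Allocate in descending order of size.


123 hosts -> /25 (126 usable): 192.168.234.0/25
121 hosts -> /25 (126 usable): 192.168.234.128/25
39 hosts -> /26 (62 usable): 192.168.235.0/26
12 hosts -> /28 (14 usable): 192.168.235.64/28
Allocation: 192.168.234.0/25 (123 hosts, 126 usable); 192.168.234.128/25 (121 hosts, 126 usable); 192.168.235.0/26 (39 hosts, 62 usable); 192.168.235.64/28 (12 hosts, 14 usable)


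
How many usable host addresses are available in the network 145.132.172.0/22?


Host bits = 32 - 22 = 10
Total addresses = 2^10 = 1024
Usable = total - 2 (network and broadcast)
Usable hosts: 1022


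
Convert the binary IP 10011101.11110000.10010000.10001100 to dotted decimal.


10011101 = 157
11110000 = 240
10010000 = 144
10001100 = 140
IP: 157.240.144.140


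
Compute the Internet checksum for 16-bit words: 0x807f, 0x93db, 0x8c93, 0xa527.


Sum all words (with carry folding):
+ 0x807f = 0x807f
+ 0x93db = 0x145b
+ 0x8c93 = 0xa0ee
+ 0xa527 = 0x4616
One's complement: ~0x4616
Checksum = 0xb9e9


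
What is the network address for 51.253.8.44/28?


IP:   00110011.11111101.00001000.00101100
Mask: 11111111.11111111.11111111.11110000
AND operation:
Net:  00110011.11111101.00001000.00100000
Network: 51.253.8.32/28


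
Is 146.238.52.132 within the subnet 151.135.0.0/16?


Subnet network: 151.135.0.0
Test IP AND mask: 146.238.0.0
No, 146.238.52.132 is not in 151.135.0.0/16


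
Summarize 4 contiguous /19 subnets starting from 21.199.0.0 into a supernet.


Original prefix: /19
Number of subnets: 4 = 2^2
New prefix = 19 - 2 = 17
Supernet: 21.199.0.0/17


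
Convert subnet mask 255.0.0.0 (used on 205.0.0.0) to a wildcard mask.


Subnet mask: 255.0.0.0
Wildcard = 255.255.255.255 - subnet mask
255 - 255 = 0
255 - 0 = 255
255 - 0 = 255
255 - 0 = 255
Wildcard: 0.255.255.255


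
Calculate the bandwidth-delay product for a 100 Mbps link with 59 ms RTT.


BDP = bandwidth * RTT
= 100 Mbps * 59 ms
= 100 * 1e6 * 59 / 1000 bits
= 5900000 bits
= 737500 bytes
= 720.2148 KB
BDP = 5900000 bits (737500 bytes)


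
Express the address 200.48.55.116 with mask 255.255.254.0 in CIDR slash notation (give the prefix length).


Binary: 11111111.11111111.11111110.00000000
Count leading 1s
Prefix: /23


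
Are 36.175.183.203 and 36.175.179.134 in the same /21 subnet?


Mask: 255.255.248.0
36.175.183.203 AND mask = 36.175.176.0
36.175.179.134 AND mask = 36.175.176.0
Yes, same subnet (36.175.176.0)


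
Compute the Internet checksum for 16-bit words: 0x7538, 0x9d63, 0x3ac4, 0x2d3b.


Sum all words (with carry folding):
+ 0x7538 = 0x7538
+ 0x9d63 = 0x129c
+ 0x3ac4 = 0x4d60
+ 0x2d3b = 0x7a9b
One's complement: ~0x7a9b
Checksum = 0x8564


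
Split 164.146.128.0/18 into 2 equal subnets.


New prefix = 18 + 1 = 19
Each subnet has 8192 addresses
  164.146.128.0/19
  164.146.160.0/19
Subnets: 164.146.128.0/19, 164.146.160.0/19


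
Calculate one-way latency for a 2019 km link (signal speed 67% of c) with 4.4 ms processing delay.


Speed = 0.67 * 3e5 km/s = 201000 km/s
Propagation delay = 2019 / 201000 = 0.01 s = 10.0448 ms
Processing delay = 4.4 ms
Total one-way latency = 14.4448 ms


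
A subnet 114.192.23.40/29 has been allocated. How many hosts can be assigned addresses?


Host bits = 32 - 29 = 3
Total addresses = 2^3 = 8
Usable = total - 2 (network and broadcast)
Usable hosts: 6


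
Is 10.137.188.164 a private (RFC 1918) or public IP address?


RFC 1918 private ranges:
  10.0.0.0/8 (10.0.0.0 - 10.255.255.255)
  172.16.0.0/12 (172.16.0.0 - 172.31.255.255)
  192.168.0.0/16 (192.168.0.0 - 192.168.255.255)
Private (in 10.0.0.0/8)


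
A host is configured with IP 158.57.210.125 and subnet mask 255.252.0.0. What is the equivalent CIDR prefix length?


Binary: 11111111.11111100.00000000.00000000
Count leading 1s
Prefix: /14


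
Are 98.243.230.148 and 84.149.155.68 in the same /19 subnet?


Mask: 255.255.224.0
98.243.230.148 AND mask = 98.243.224.0
84.149.155.68 AND mask = 84.149.128.0
No, different subnets (98.243.224.0 vs 84.149.128.0)


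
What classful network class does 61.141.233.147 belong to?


First octet: 61
Binary: 00111101
0xxxxxxx -> Class A (1-126)
Class A, default mask 255.0.0.0 (/8)


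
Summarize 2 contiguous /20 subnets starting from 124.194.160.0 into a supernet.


Original prefix: /20
Number of subnets: 2 = 2^1
New prefix = 20 - 1 = 19
Supernet: 124.194.160.0/19


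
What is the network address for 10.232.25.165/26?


IP:   00001010.11101000.00011001.10100101
Mask: 11111111.11111111.11111111.11000000
AND operation:
Net:  00001010.11101000.00011001.10000000
Network: 10.232.25.128/26


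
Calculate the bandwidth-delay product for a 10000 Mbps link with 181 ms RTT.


BDP = bandwidth * RTT
= 10000 Mbps * 181 ms
= 10000 * 1e6 * 181 / 1000 bits
= 1810000000 bits
= 226250000 bytes
= 220947.2656 KB
BDP = 1810000000 bits (226250000 bytes)


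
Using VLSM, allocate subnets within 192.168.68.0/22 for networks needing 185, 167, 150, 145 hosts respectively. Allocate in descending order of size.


185 hosts -> /24 (254 usable): 192.168.68.0/24
167 hosts -> /24 (254 usable): 192.168.69.0/24
150 hosts -> /24 (254 usable): 192.168.70.0/24
145 hosts -> /24 (254 usable): 192.168.71.0/24
Allocation: 192.168.68.0/24 (185 hosts, 254 usable); 192.168.69.0/24 (167 hosts, 254 usable); 192.168.70.0/24 (150 hosts, 254 usable); 192.168.71.0/24 (145 hosts, 254 usable)


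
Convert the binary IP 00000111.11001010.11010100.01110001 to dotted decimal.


00000111 = 7
11001010 = 202
11010100 = 212
01110001 = 113
IP: 7.202.212.113


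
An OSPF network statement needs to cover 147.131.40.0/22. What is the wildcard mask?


Subnet mask: 255.255.252.0
Wildcard = 255.255.255.255 - subnet mask
255 - 255 = 0
255 - 255 = 0
255 - 252 = 3
255 - 0 = 255
Wildcard: 0.0.3.255


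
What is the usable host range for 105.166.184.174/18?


Network: 105.166.128.0
Broadcast: 105.166.191.255
First usable = network + 1
Last usable = broadcast - 1
Range: 105.166.128.1 to 105.166.191.254


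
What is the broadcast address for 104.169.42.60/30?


Network: 104.169.42.60/30
Host bits = 2
Set all host bits to 1:
Broadcast: 104.169.42.63


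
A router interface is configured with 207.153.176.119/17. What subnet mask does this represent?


/17 means 17 network bits, 15 host bits
Binary: 11111111111111111000000000000000
Mask: 255.255.128.0


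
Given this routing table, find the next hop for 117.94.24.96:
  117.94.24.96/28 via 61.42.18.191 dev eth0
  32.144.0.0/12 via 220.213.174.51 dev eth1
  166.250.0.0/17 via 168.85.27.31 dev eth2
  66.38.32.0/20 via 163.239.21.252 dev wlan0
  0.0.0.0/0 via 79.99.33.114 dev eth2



Longest prefix match for 117.94.24.96:
  /28 117.94.24.96: MATCH
  /12 32.144.0.0: no
  /17 166.250.0.0: no
  /20 66.38.32.0: no
  /0 0.0.0.0: MATCH
Selected: next-hop 61.42.18.191 via eth0 (matched /28)


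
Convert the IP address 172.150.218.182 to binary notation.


172 = 10101100
150 = 10010110
218 = 11011010
182 = 10110110
Binary: 10101100.10010110.11011010.10110110


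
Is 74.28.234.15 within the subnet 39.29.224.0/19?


Subnet network: 39.29.224.0
Test IP AND mask: 74.28.224.0
No, 74.28.234.15 is not in 39.29.224.0/19


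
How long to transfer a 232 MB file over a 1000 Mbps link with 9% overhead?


Effective throughput = 1000 * (1 - 9/100) = 910 Mbps
File size in Mb = 232 * 8 = 1856 Mb
Time = 1856 / 910
Time = 2.0396 seconds


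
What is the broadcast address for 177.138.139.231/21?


Network: 177.138.136.0/21
Host bits = 11
Set all host bits to 1:
Broadcast: 177.138.143.255


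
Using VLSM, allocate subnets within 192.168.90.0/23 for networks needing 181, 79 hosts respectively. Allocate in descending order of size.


181 hosts -> /24 (254 usable): 192.168.90.0/24
79 hosts -> /25 (126 usable): 192.168.91.0/25
Allocation: 192.168.90.0/24 (181 hosts, 254 usable); 192.168.91.0/25 (79 hosts, 126 usable)


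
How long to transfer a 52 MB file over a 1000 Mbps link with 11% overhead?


Effective throughput = 1000 * (1 - 11/100) = 890 Mbps
File size in Mb = 52 * 8 = 416 Mb
Time = 416 / 890
Time = 0.4674 seconds


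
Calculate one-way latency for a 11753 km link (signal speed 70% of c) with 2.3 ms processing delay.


Speed = 0.7 * 3e5 km/s = 210000 km/s
Propagation delay = 11753 / 210000 = 0.056 s = 55.9667 ms
Processing delay = 2.3 ms
Total one-way latency = 58.2667 ms


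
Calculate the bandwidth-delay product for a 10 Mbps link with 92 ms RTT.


BDP = bandwidth * RTT
= 10 Mbps * 92 ms
= 10 * 1e6 * 92 / 1000 bits
= 920000 bits
= 115000 bytes
= 112.3047 KB
BDP = 920000 bits (115000 bytes)


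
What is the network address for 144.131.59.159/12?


IP:   10010000.10000011.00111011.10011111
Mask: 11111111.11110000.00000000.00000000
AND operation:
Net:  10010000.10000000.00000000.00000000
Network: 144.128.0.0/12


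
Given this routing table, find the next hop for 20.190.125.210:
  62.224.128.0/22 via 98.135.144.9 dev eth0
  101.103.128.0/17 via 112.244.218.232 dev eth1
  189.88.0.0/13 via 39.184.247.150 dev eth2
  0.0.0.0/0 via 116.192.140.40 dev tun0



Longest prefix match for 20.190.125.210:
  /22 62.224.128.0: no
  /17 101.103.128.0: no
  /13 189.88.0.0: no
  /0 0.0.0.0: MATCH
Selected: next-hop 116.192.140.40 via tun0 (matched /0)


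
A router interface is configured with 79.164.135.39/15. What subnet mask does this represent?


/15 means 15 network bits, 17 host bits
Binary: 11111111111111100000000000000000
Mask: 255.254.0.0


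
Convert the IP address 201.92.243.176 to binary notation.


201 = 11001001
92 = 01011100
243 = 11110011
176 = 10110000
Binary: 11001001.01011100.11110011.10110000


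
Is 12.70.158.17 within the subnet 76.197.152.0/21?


Subnet network: 76.197.152.0
Test IP AND mask: 12.70.152.0
No, 12.70.158.17 is not in 76.197.152.0/21


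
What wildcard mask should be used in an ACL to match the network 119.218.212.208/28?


Subnet mask: 255.255.255.240
Wildcard = 255.255.255.255 - subnet mask
255 - 255 = 0
255 - 255 = 0
255 - 255 = 0
255 - 240 = 15
Wildcard: 0.0.0.15


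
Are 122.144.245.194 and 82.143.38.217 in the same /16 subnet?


Mask: 255.255.0.0
122.144.245.194 AND mask = 122.144.0.0
82.143.38.217 AND mask = 82.143.0.0
No, different subnets (122.144.0.0 vs 82.143.0.0)


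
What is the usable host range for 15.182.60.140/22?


Network: 15.182.60.0
Broadcast: 15.182.63.255
First usable = network + 1
Last usable = broadcast - 1
Range: 15.182.60.1 to 15.182.63.254


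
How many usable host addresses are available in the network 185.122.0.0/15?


Host bits = 32 - 15 = 17
Total addresses = 2^17 = 131072
Usable = total - 2 (network and broadcast)
Usable hosts: 131070


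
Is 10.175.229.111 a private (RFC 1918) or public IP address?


RFC 1918 private ranges:
  10.0.0.0/8 (10.0.0.0 - 10.255.255.255)
  172.16.0.0/12 (172.16.0.0 - 172.31.255.255)
  192.168.0.0/16 (192.168.0.0 - 192.168.255.255)
Private (in 10.0.0.0/8)


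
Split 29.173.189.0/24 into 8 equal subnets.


New prefix = 24 + 3 = 27
Each subnet has 32 addresses
  29.173.189.0/27
  29.173.189.32/27
  29.173.189.64/27
  29.173.189.96/27
  29.173.189.128/27
  29.173.189.160/27
  29.173.189.192/27
  29.173.189.224/27
Subnets: 29.173.189.0/27, 29.173.189.32/27, 29.173.189.64/27, 29.173.189.96/27, 29.173.189.128/27, 29.173.189.160/27, 29.173.189.192/27, 29.173.189.224/27


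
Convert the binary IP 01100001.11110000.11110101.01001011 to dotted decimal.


01100001 = 97
11110000 = 240
11110101 = 245
01001011 = 75
IP: 97.240.245.75


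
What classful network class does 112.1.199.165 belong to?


First octet: 112
Binary: 01110000
0xxxxxxx -> Class A (1-126)
Class A, default mask 255.0.0.0 (/8)


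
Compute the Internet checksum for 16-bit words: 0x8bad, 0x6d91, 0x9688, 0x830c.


Sum all words (with carry folding):
+ 0x8bad = 0x8bad
+ 0x6d91 = 0xf93e
+ 0x9688 = 0x8fc7
+ 0x830c = 0x12d4
One's complement: ~0x12d4
Checksum = 0xed2b


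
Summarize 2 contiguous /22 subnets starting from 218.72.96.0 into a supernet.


Original prefix: /22
Number of subnets: 2 = 2^1
New prefix = 22 - 1 = 21
Supernet: 218.72.96.0/21


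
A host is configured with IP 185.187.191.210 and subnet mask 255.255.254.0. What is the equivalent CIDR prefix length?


Binary: 11111111.11111111.11111110.00000000
Count leading 1s
Prefix: /23


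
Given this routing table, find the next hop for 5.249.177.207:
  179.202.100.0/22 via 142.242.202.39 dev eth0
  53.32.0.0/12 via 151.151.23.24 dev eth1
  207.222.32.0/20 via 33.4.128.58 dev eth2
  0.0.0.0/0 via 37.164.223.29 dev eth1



Longest prefix match for 5.249.177.207:
  /22 179.202.100.0: no
  /12 53.32.0.0: no
  /20 207.222.32.0: no
  /0 0.0.0.0: MATCH
Selected: next-hop 37.164.223.29 via eth1 (matched /0)


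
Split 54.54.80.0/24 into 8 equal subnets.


New prefix = 24 + 3 = 27
Each subnet has 32 addresses
  54.54.80.0/27
  54.54.80.32/27
  54.54.80.64/27
  54.54.80.96/27
  54.54.80.128/27
  54.54.80.160/27
  54.54.80.192/27
  54.54.80.224/27
Subnets: 54.54.80.0/27, 54.54.80.32/27, 54.54.80.64/27, 54.54.80.96/27, 54.54.80.128/27, 54.54.80.160/27, 54.54.80.192/27, 54.54.80.224/27


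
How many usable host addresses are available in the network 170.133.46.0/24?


Host bits = 32 - 24 = 8
Total addresses = 2^8 = 256
Usable = total - 2 (network and broadcast)
Usable hosts: 254


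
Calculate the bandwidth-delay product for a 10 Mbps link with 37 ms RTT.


BDP = bandwidth * RTT
= 10 Mbps * 37 ms
= 10 * 1e6 * 37 / 1000 bits
= 370000 bits
= 46250 bytes
= 45.166 KB
BDP = 370000 bits (46250 bytes)


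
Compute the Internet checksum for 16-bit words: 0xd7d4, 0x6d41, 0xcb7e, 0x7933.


Sum all words (with carry folding):
+ 0xd7d4 = 0xd7d4
+ 0x6d41 = 0x4516
+ 0xcb7e = 0x1095
+ 0x7933 = 0x89c8
One's complement: ~0x89c8
Checksum = 0x7637


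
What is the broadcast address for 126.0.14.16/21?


Network: 126.0.8.0/21
Host bits = 11
Set all host bits to 1:
Broadcast: 126.0.15.255


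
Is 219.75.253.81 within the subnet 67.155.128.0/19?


Subnet network: 67.155.128.0
Test IP AND mask: 219.75.224.0
No, 219.75.253.81 is not in 67.155.128.0/19


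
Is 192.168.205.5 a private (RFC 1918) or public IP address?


RFC 1918 private ranges:
  10.0.0.0/8 (10.0.0.0 - 10.255.255.255)
  172.16.0.0/12 (172.16.0.0 - 172.31.255.255)
  192.168.0.0/16 (192.168.0.0 - 192.168.255.255)
Private (in 192.168.0.0/16)


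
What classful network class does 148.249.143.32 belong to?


First octet: 148
Binary: 10010100
10xxxxxx -> Class B (128-191)
Class B, default mask 255.255.0.0 (/16)


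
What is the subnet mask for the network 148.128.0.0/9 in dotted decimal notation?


/9 means 9 network bits, 23 host bits
Binary: 11111111100000000000000000000000
Mask: 255.128.0.0


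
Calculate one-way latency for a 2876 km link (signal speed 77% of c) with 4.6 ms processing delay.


Speed = 0.77 * 3e5 km/s = 231000 km/s
Propagation delay = 2876 / 231000 = 0.0125 s = 12.4502 ms
Processing delay = 4.6 ms
Total one-way latency = 17.0502 ms


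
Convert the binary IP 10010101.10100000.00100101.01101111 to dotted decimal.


10010101 = 149
10100000 = 160
00100101 = 37
01101111 = 111
IP: 149.160.37.111


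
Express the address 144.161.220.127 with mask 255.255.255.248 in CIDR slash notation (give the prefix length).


Binary: 11111111.11111111.11111111.11111000
Count leading 1s
Prefix: /29


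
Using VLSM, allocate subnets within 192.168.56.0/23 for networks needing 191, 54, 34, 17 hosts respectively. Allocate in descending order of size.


191 hosts -> /24 (254 usable): 192.168.56.0/24
54 hosts -> /26 (62 usable): 192.168.57.0/26
34 hosts -> /26 (62 usable): 192.168.57.64/26
17 hosts -> /27 (30 usable): 192.168.57.128/27
Allocation: 192.168.56.0/24 (191 hosts, 254 usable); 192.168.57.0/26 (54 hosts, 62 usable); 192.168.57.64/26 (34 hosts, 62 usable); 192.168.57.128/27 (17 hosts, 30 usable)


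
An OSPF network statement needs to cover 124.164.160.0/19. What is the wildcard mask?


Subnet mask: 255.255.224.0
Wildcard = 255.255.255.255 - subnet mask
255 - 255 = 0
255 - 255 = 0
255 - 224 = 31
255 - 0 = 255
Wildcard: 0.0.31.255


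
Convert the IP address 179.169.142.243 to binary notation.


179 = 10110011
169 = 10101001
142 = 10001110
243 = 11110011
Binary: 10110011.10101001.10001110.11110011


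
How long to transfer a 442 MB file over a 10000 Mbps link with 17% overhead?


Effective throughput = 10000 * (1 - 17/100) = 8300 Mbps
File size in Mb = 442 * 8 = 3536 Mb
Time = 3536 / 8300
Time = 0.426 seconds


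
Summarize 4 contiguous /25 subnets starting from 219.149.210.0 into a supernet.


Original prefix: /25
Number of subnets: 4 = 2^2
New prefix = 25 - 2 = 23
Supernet: 219.149.210.0/23


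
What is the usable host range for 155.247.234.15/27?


Network: 155.247.234.0
Broadcast: 155.247.234.31
First usable = network + 1
Last usable = broadcast - 1
Range: 155.247.234.1 to 155.247.234.30


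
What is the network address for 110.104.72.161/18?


IP:   01101110.01101000.01001000.10100001
Mask: 11111111.11111111.11000000.00000000
AND operation:
Net:  01101110.01101000.01000000.00000000
Network: 110.104.64.0/18


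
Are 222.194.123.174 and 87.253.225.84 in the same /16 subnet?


Mask: 255.255.0.0
222.194.123.174 AND mask = 222.194.0.0
87.253.225.84 AND mask = 87.253.0.0
No, different subnets (222.194.0.0 vs 87.253.0.0)


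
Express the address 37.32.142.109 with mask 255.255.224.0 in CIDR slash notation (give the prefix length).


Binary: 11111111.11111111.11100000.00000000
Count leading 1s
Prefix: /19


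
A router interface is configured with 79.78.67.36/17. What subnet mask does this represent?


/17 means 17 network bits, 15 host bits
Binary: 11111111111111111000000000000000
Mask: 255.255.128.0


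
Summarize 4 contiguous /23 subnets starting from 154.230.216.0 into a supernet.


Original prefix: /23
Number of subnets: 4 = 2^2
New prefix = 23 - 2 = 21
Supernet: 154.230.216.0/21


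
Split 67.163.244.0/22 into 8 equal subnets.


New prefix = 22 + 3 = 25
Each subnet has 128 addresses
  67.163.244.0/25
  67.163.244.128/25
  67.163.245.0/25
  67.163.245.128/25
  67.163.246.0/25
  67.163.246.128/25
  67.163.247.0/25
  67.163.247.128/25
Subnets: 67.163.244.0/25, 67.163.244.128/25, 67.163.245.0/25, 67.163.245.128/25, 67.163.246.0/25, 67.163.246.128/25, 67.163.247.0/25, 67.163.247.128/25


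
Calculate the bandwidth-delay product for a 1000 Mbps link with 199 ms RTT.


BDP = bandwidth * RTT
= 1000 Mbps * 199 ms
= 1000 * 1e6 * 199 / 1000 bits
= 199000000 bits
= 24875000 bytes
= 24291.9922 KB
BDP = 199000000 bits (24875000 bytes)


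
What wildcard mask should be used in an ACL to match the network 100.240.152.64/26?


Subnet mask: 255.255.255.192
Wildcard = 255.255.255.255 - subnet mask
255 - 255 = 0
255 - 255 = 0
255 - 255 = 0
255 - 192 = 63
Wildcard: 0.0.0.63


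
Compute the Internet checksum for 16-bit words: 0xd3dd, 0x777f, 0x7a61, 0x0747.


Sum all words (with carry folding):
+ 0xd3dd = 0xd3dd
+ 0x777f = 0x4b5d
+ 0x7a61 = 0xc5be
+ 0x0747 = 0xcd05
One's complement: ~0xcd05
Checksum = 0x32fa


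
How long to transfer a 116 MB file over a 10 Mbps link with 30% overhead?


Effective throughput = 10 * (1 - 30/100) = 7 Mbps
File size in Mb = 116 * 8 = 928 Mb
Time = 928 / 7
Time = 132.5714 seconds


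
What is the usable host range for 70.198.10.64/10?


Network: 70.192.0.0
Broadcast: 70.255.255.255
First usable = network + 1
Last usable = broadcast - 1
Range: 70.192.0.1 to 70.255.255.254


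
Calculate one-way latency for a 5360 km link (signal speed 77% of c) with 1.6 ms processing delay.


Speed = 0.77 * 3e5 km/s = 231000 km/s
Propagation delay = 5360 / 231000 = 0.0232 s = 23.2035 ms
Processing delay = 1.6 ms
Total one-way latency = 24.8035 ms


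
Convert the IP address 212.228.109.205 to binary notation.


212 = 11010100
228 = 11100100
109 = 01101101
205 = 11001101
Binary: 11010100.11100100.01101101.11001101


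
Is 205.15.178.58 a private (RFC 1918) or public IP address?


RFC 1918 private ranges:
  10.0.0.0/8 (10.0.0.0 - 10.255.255.255)
  172.16.0.0/12 (172.16.0.0 - 172.31.255.255)
  192.168.0.0/16 (192.168.0.0 - 192.168.255.255)
Public (not in any RFC 1918 range)


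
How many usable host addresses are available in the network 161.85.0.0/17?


Host bits = 32 - 17 = 15
Total addresses = 2^15 = 32768
Usable = total - 2 (network and broadcast)
Usable hosts: 32766


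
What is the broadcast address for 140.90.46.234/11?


Network: 140.64.0.0/11
Host bits = 21
Set all host bits to 1:
Broadcast: 140.95.255.255


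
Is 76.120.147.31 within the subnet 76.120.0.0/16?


Subnet network: 76.120.0.0
Test IP AND mask: 76.120.0.0
Yes, 76.120.147.31 is in 76.120.0.0/16


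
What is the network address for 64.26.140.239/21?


IP:   01000000.00011010.10001100.11101111
Mask: 11111111.11111111.11111000.00000000
AND operation:
Net:  01000000.00011010.10001000.00000000
Network: 64.26.136.0/21


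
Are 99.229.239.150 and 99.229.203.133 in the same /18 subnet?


Mask: 255.255.192.0
99.229.239.150 AND mask = 99.229.192.0
99.229.203.133 AND mask = 99.229.192.0
Yes, same subnet (99.229.192.0)


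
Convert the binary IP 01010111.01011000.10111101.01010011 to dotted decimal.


01010111 = 87
01011000 = 88
10111101 = 189
01010011 = 83
IP: 87.88.189.83


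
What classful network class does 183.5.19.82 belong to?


First octet: 183
Binary: 10110111
10xxxxxx -> Class B (128-191)
Class B, default mask 255.255.0.0 (/16)


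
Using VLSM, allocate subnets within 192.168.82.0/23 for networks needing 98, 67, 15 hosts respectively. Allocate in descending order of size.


98 hosts -> /25 (126 usable): 192.168.82.0/25
67 hosts -> /25 (126 usable): 192.168.82.128/25
15 hosts -> /27 (30 usable): 192.168.83.0/27
Allocation: 192.168.82.0/25 (98 hosts, 126 usable); 192.168.82.128/25 (67 hosts, 126 usable); 192.168.83.0/27 (15 hosts, 30 usable)


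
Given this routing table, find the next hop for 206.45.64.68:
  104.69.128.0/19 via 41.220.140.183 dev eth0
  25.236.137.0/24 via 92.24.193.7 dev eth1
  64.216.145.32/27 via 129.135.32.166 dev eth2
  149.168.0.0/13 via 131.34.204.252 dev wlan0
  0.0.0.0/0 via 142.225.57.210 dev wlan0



Longest prefix match for 206.45.64.68:
  /19 104.69.128.0: no
  /24 25.236.137.0: no
  /27 64.216.145.32: no
  /13 149.168.0.0: no
  /0 0.0.0.0: MATCH
Selected: next-hop 142.225.57.210 via wlan0 (matched /0)


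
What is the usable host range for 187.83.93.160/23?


Network: 187.83.92.0
Broadcast: 187.83.93.255
First usable = network + 1
Last usable = broadcast - 1
Range: 187.83.92.1 to 187.83.93.254


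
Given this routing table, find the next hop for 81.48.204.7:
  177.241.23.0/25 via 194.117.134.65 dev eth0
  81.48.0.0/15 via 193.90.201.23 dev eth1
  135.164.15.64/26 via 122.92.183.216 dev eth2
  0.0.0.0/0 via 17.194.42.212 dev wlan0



Longest prefix match for 81.48.204.7:
  /25 177.241.23.0: no
  /15 81.48.0.0: MATCH
  /26 135.164.15.64: no
  /0 0.0.0.0: MATCH
Selected: next-hop 193.90.201.23 via eth1 (matched /15)


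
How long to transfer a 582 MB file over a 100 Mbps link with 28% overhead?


Effective throughput = 100 * (1 - 28/100) = 72 Mbps
File size in Mb = 582 * 8 = 4656 Mb
Time = 4656 / 72
Time = 64.6667 seconds


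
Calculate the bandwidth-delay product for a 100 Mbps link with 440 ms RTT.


BDP = bandwidth * RTT
= 100 Mbps * 440 ms
= 100 * 1e6 * 440 / 1000 bits
= 44000000 bits
= 5500000 bytes
= 5371.0938 KB
BDP = 44000000 bits (5500000 bytes)


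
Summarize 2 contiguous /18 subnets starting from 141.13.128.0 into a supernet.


Original prefix: /18
Number of subnets: 2 = 2^1
New prefix = 18 - 1 = 17
Supernet: 141.13.128.0/17


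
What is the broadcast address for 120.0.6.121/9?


Network: 120.0.0.0/9
Host bits = 23
Set all host bits to 1:
Broadcast: 120.127.255.255


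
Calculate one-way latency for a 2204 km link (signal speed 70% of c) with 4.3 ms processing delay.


Speed = 0.7 * 3e5 km/s = 210000 km/s
Propagation delay = 2204 / 210000 = 0.0105 s = 10.4952 ms
Processing delay = 4.3 ms
Total one-way latency = 14.7952 ms


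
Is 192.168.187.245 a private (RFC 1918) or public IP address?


RFC 1918 private ranges:
  10.0.0.0/8 (10.0.0.0 - 10.255.255.255)
  172.16.0.0/12 (172.16.0.0 - 172.31.255.255)
  192.168.0.0/16 (192.168.0.0 - 192.168.255.255)
Private (in 192.168.0.0/16)


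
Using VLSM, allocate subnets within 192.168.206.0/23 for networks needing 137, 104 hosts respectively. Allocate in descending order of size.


137 hosts -> /24 (254 usable): 192.168.206.0/24
104 hosts -> /25 (126 usable): 192.168.207.0/25
Allocation: 192.168.206.0/24 (137 hosts, 254 usable); 192.168.207.0/25 (104 hosts, 126 usable)


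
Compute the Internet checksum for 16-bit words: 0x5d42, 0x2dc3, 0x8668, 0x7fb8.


Sum all words (with carry folding):
+ 0x5d42 = 0x5d42
+ 0x2dc3 = 0x8b05
+ 0x8668 = 0x116e
+ 0x7fb8 = 0x9126
One's complement: ~0x9126
Checksum = 0x6ed9


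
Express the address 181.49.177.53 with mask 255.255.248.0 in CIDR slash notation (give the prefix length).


Binary: 11111111.11111111.11111000.00000000
Count leading 1s
Prefix: /21


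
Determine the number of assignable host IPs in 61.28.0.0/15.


Host bits = 32 - 15 = 17
Total addresses = 2^17 = 131072
Usable = total - 2 (network and broadcast)
Usable hosts: 131070


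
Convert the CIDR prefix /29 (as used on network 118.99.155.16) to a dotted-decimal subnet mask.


/29 means 29 network bits, 3 host bits
Binary: 11111111111111111111111111111000
Mask: 255.255.255.248


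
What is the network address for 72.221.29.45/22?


IP:   01001000.11011101.00011101.00101101
Mask: 11111111.11111111.11111100.00000000
AND operation:
Net:  01001000.11011101.00011100.00000000
Network: 72.221.28.0/22


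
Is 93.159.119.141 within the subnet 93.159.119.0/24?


Subnet network: 93.159.119.0
Test IP AND mask: 93.159.119.0
Yes, 93.159.119.141 is in 93.159.119.0/24


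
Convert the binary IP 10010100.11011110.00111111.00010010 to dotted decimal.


10010100 = 148
11011110 = 222
00111111 = 63
00010010 = 18
IP: 148.222.63.18


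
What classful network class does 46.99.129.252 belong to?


First octet: 46
Binary: 00101110
0xxxxxxx -> Class A (1-126)
Class A, default mask 255.0.0.0 (/8)


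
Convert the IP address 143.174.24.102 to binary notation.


143 = 10001111
174 = 10101110
24 = 00011000
102 = 01100110
Binary: 10001111.10101110.00011000.01100110


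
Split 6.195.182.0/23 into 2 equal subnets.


New prefix = 23 + 1 = 24
Each subnet has 256 addresses
  6.195.182.0/24
  6.195.183.0/24
Subnets: 6.195.182.0/24, 6.195.183.0/24


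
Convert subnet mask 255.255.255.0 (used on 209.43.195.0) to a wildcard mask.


Subnet mask: 255.255.255.0
Wildcard = 255.255.255.255 - subnet mask
255 - 255 = 0
255 - 255 = 0
255 - 255 = 0
255 - 0 = 255
Wildcard: 0.0.0.255


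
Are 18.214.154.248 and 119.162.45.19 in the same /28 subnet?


Mask: 255.255.255.240
18.214.154.248 AND mask = 18.214.154.240
119.162.45.19 AND mask = 119.162.45.16
No, different subnets (18.214.154.240 vs 119.162.45.16)


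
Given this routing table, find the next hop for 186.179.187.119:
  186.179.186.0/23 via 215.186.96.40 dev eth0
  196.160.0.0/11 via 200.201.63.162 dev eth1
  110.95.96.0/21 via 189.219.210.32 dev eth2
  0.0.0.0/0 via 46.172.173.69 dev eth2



Longest prefix match for 186.179.187.119:
  /23 186.179.186.0: MATCH
  /11 196.160.0.0: no
  /21 110.95.96.0: no
  /0 0.0.0.0: MATCH
Selected: next-hop 215.186.96.40 via eth0 (matched /23)


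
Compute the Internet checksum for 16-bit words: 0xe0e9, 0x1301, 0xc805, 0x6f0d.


Sum all words (with carry folding):
+ 0xe0e9 = 0xe0e9
+ 0x1301 = 0xf3ea
+ 0xc805 = 0xbbf0
+ 0x6f0d = 0x2afe
One's complement: ~0x2afe
Checksum = 0xd501


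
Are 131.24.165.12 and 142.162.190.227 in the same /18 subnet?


Mask: 255.255.192.0
131.24.165.12 AND mask = 131.24.128.0
142.162.190.227 AND mask = 142.162.128.0
No, different subnets (131.24.128.0 vs 142.162.128.0)


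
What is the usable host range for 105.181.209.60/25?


Network: 105.181.209.0
Broadcast: 105.181.209.127
First usable = network + 1
Last usable = broadcast - 1
Range: 105.181.209.1 to 105.181.209.126


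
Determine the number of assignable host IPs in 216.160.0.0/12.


Host bits = 32 - 12 = 20
Total addresses = 2^20 = 1048576
Usable = total - 2 (network and broadcast)
Usable hosts: 1048574


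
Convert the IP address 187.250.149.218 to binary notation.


187 = 10111011
250 = 11111010
149 = 10010101
218 = 11011010
Binary: 10111011.11111010.10010101.11011010


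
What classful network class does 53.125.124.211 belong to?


First octet: 53
Binary: 00110101
0xxxxxxx -> Class A (1-126)
Class A, default mask 255.0.0.0 (/8)


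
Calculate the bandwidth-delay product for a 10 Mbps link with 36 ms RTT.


BDP = bandwidth * RTT
= 10 Mbps * 36 ms
= 10 * 1e6 * 36 / 1000 bits
= 360000 bits
= 45000 bytes
= 43.9453 KB
BDP = 360000 bits (45000 bytes)


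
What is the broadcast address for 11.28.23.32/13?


Network: 11.24.0.0/13
Host bits = 19
Set all host bits to 1:
Broadcast: 11.31.255.255


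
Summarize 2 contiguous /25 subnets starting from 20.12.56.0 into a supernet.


Original prefix: /25
Number of subnets: 2 = 2^1
New prefix = 25 - 1 = 24
Supernet: 20.12.56.0/24


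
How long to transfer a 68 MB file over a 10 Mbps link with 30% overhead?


Effective throughput = 10 * (1 - 30/100) = 7 Mbps
File size in Mb = 68 * 8 = 544 Mb
Time = 544 / 7
Time = 77.7143 seconds


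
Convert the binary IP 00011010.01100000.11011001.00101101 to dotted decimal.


00011010 = 26
01100000 = 96
11011001 = 217
00101101 = 45
IP: 26.96.217.45


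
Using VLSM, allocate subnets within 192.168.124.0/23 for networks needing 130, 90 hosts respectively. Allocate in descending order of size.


130 hosts -> /24 (254 usable): 192.168.124.0/24
90 hosts -> /25 (126 usable): 192.168.125.0/25
Allocation: 192.168.124.0/24 (130 hosts, 254 usable); 192.168.125.0/25 (90 hosts, 126 usable)


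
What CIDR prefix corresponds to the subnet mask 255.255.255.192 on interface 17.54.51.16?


Binary: 11111111.11111111.11111111.11000000
Count leading 1s
Prefix: /26


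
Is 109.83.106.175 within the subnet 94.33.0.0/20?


Subnet network: 94.33.0.0
Test IP AND mask: 109.83.96.0
No, 109.83.106.175 is not in 94.33.0.0/20


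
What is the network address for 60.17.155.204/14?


IP:   00111100.00010001.10011011.11001100
Mask: 11111111.11111100.00000000.00000000
AND operation:
Net:  00111100.00010000.00000000.00000000
Network: 60.16.0.0/14


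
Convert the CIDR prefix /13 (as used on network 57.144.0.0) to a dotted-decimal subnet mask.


/13 means 13 network bits, 19 host bits
Binary: 11111111111110000000000000000000
Mask: 255.248.0.0


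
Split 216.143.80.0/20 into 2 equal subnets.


New prefix = 20 + 1 = 21
Each subnet has 2048 addresses
  216.143.80.0/21
  216.143.88.0/21
Subnets: 216.143.80.0/21, 216.143.88.0/21


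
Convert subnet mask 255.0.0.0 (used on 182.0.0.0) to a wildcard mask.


Subnet mask: 255.0.0.0
Wildcard = 255.255.255.255 - subnet mask
255 - 255 = 0
255 - 0 = 255
255 - 0 = 255
255 - 0 = 255
Wildcard: 0.255.255.255


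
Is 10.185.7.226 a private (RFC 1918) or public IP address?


RFC 1918 private ranges:
  10.0.0.0/8 (10.0.0.0 - 10.255.255.255)
  172.16.0.0/12 (172.16.0.0 - 172.31.255.255)
  192.168.0.0/16 (192.168.0.0 - 192.168.255.255)
Private (in 10.0.0.0/8)


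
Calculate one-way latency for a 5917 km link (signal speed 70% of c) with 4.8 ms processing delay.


Speed = 0.7 * 3e5 km/s = 210000 km/s
Propagation delay = 5917 / 210000 = 0.0282 s = 28.1762 ms
Processing delay = 4.8 ms
Total one-way latency = 32.9762 ms


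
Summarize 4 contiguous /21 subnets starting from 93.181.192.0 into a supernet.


Original prefix: /21
Number of subnets: 4 = 2^2
New prefix = 21 - 2 = 19
Supernet: 93.181.192.0/19


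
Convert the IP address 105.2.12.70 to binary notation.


105 = 01101001
2 = 00000010
12 = 00001100
70 = 01000110
Binary: 01101001.00000010.00001100.01000110


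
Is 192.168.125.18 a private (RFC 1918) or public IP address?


RFC 1918 private ranges:
  10.0.0.0/8 (10.0.0.0 - 10.255.255.255)
  172.16.0.0/12 (172.16.0.0 - 172.31.255.255)
  192.168.0.0/16 (192.168.0.0 - 192.168.255.255)
Private (in 192.168.0.0/16)


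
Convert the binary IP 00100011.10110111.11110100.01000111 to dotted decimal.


00100011 = 35
10110111 = 183
11110100 = 244
01000111 = 71
IP: 35.183.244.71


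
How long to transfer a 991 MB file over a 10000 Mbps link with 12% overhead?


Effective throughput = 10000 * (1 - 12/100) = 8800 Mbps
File size in Mb = 991 * 8 = 7928 Mb
Time = 7928 / 8800
Time = 0.9009 seconds


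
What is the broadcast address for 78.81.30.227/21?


Network: 78.81.24.0/21
Host bits = 11
Set all host bits to 1:
Broadcast: 78.81.31.255


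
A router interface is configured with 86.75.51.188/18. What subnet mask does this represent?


/18 means 18 network bits, 14 host bits
Binary: 11111111111111111100000000000000
Mask: 255.255.192.0


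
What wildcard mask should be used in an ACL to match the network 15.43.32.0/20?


Subnet mask: 255.255.240.0
Wildcard = 255.255.255.255 - subnet mask
255 - 255 = 0
255 - 255 = 0
255 - 240 = 15
255 - 0 = 255
Wildcard: 0.0.15.255


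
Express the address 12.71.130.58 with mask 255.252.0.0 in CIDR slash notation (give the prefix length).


Binary: 11111111.11111100.00000000.00000000
Count leading 1s
Prefix: /14


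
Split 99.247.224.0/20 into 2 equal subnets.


New prefix = 20 + 1 = 21
Each subnet has 2048 addresses
  99.247.224.0/21
  99.247.232.0/21
Subnets: 99.247.224.0/21, 99.247.232.0/21


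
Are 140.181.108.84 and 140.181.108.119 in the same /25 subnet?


Mask: 255.255.255.128
140.181.108.84 AND mask = 140.181.108.0
140.181.108.119 AND mask = 140.181.108.0
Yes, same subnet (140.181.108.0)


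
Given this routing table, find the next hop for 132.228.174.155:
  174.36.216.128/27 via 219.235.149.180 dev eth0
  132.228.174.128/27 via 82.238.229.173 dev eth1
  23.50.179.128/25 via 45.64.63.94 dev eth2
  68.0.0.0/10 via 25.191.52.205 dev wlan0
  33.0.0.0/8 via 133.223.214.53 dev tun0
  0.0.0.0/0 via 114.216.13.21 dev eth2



Longest prefix match for 132.228.174.155:
  /27 174.36.216.128: no
  /27 132.228.174.128: MATCH
  /25 23.50.179.128: no
  /10 68.0.0.0: no
  /8 33.0.0.0: no
  /0 0.0.0.0: MATCH
Selected: next-hop 82.238.229.173 via eth1 (matched /27)


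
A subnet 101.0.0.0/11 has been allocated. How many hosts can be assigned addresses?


Host bits = 32 - 11 = 21
Total addresses = 2^21 = 2097152
Usable = total - 2 (network and broadcast)
Usable hosts: 2097150


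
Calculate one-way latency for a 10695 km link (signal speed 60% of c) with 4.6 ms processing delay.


Speed = 0.6 * 3e5 km/s = 180000 km/s
Propagation delay = 10695 / 180000 = 0.0594 s = 59.4167 ms
Processing delay = 4.6 ms
Total one-way latency = 64.0167 ms


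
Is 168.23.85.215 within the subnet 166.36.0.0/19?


Subnet network: 166.36.0.0
Test IP AND mask: 168.23.64.0
No, 168.23.85.215 is not in 166.36.0.0/19


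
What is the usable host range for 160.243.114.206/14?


Network: 160.240.0.0
Broadcast: 160.243.255.255
First usable = network + 1
Last usable = broadcast - 1
Range: 160.240.0.1 to 160.243.255.254


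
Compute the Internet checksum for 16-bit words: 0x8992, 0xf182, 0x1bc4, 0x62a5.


Sum all words (with carry folding):
+ 0x8992 = 0x8992
+ 0xf182 = 0x7b15
+ 0x1bc4 = 0x96d9
+ 0x62a5 = 0xf97e
One's complement: ~0xf97e
Checksum = 0x0681


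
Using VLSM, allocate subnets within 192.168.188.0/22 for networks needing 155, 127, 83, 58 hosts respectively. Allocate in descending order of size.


155 hosts -> /24 (254 usable): 192.168.188.0/24
127 hosts -> /24 (254 usable): 192.168.189.0/24
83 hosts -> /25 (126 usable): 192.168.190.0/25
58 hosts -> /26 (62 usable): 192.168.190.128/26
Allocation: 192.168.188.0/24 (155 hosts, 254 usable); 192.168.189.0/24 (127 hosts, 254 usable); 192.168.190.0/25 (83 hosts, 126 usable); 192.168.190.128/26 (58 hosts, 62 usable)


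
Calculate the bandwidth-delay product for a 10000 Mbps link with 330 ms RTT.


BDP = bandwidth * RTT
= 10000 Mbps * 330 ms
= 10000 * 1e6 * 330 / 1000 bits
= 3300000000 bits
= 412500000 bytes
= 402832.0312 KB
BDP = 3300000000 bits (412500000 bytes)


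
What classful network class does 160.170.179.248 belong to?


First octet: 160
Binary: 10100000
10xxxxxx -> Class B (128-191)
Class B, default mask 255.255.0.0 (/16)


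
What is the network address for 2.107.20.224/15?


IP:   00000010.01101011.00010100.11100000
Mask: 11111111.11111110.00000000.00000000
AND operation:
Net:  00000010.01101010.00000000.00000000
Network: 2.106.0.0/15


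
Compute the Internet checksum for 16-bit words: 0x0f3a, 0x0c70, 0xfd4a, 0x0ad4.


Sum all words (with carry folding):
+ 0x0f3a = 0x0f3a
+ 0x0c70 = 0x1baa
+ 0xfd4a = 0x18f5
+ 0x0ad4 = 0x23c9
One's complement: ~0x23c9
Checksum = 0xdc36


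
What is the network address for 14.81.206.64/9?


IP:   00001110.01010001.11001110.01000000
Mask: 11111111.10000000.00000000.00000000
AND operation:
Net:  00001110.00000000.00000000.00000000
Network: 14.0.0.0/9


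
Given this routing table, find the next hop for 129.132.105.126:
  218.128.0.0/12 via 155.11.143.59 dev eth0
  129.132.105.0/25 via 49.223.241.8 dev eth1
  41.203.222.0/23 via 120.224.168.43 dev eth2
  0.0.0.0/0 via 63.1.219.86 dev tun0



Longest prefix match for 129.132.105.126:
  /12 218.128.0.0: no
  /25 129.132.105.0: MATCH
  /23 41.203.222.0: no
  /0 0.0.0.0: MATCH
Selected: next-hop 49.223.241.8 via eth1 (matched /25)


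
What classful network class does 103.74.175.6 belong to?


First octet: 103
Binary: 01100111
0xxxxxxx -> Class A (1-126)
Class A, default mask 255.0.0.0 (/8)


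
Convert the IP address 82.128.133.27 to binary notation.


82 = 01010010
128 = 10000000
133 = 10000101
27 = 00011011
Binary: 01010010.10000000.10000101.00011011
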